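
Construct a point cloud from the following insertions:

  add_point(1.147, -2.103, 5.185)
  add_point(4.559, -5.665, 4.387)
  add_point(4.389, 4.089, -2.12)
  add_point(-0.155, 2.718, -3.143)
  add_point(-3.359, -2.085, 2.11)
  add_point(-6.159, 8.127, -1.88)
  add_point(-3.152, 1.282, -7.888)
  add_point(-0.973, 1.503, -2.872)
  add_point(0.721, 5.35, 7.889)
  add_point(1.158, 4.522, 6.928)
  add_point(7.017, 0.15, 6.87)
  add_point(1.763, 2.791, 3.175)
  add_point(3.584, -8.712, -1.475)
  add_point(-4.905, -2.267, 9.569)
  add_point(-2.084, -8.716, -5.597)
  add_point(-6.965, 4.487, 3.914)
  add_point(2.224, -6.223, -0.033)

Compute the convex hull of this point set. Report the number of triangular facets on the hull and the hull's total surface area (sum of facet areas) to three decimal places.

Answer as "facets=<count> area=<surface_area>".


facets=16 area=712.696

10 of the 17 inputs are extreme points: [1, 2, 5, 6, 8, 10, 12, 13, 14, 15].

Facet areas (half cross-product norm):
  f1: (p13, p14, p15) → 73.4062
  f2: (p5, p14, p15) → 58.2650
  f3: (p5, p6, p14) → 40.1024
  f4: (p1, p13, p10) → 38.0838
  f5: (p8, p5, p15) → 29.1638
  f6: (p8, p13, p15) → 35.8243
  f7: (p8, p13, p10) → 39.5516
  f8: (p2, p5, p6) → 44.8434
  f9: (p2, p8, p10) → 39.4168
  f10: (p2, p8, p5) → 56.0633
  f11: (p12, p13, p14) → 53.7680
  f12: (p12, p1, p13) → 34.3315
  f13: (p12, p6, p14) → 35.3010
  f14: (p12, p2, p6) → 60.6221
  f15: (p12, p1, p10) → 14.5811
  f16: (p12, p2, p10) → 59.3722
Σ area = 712.696

Euler characteristic 10−24+16 = 2 ✓


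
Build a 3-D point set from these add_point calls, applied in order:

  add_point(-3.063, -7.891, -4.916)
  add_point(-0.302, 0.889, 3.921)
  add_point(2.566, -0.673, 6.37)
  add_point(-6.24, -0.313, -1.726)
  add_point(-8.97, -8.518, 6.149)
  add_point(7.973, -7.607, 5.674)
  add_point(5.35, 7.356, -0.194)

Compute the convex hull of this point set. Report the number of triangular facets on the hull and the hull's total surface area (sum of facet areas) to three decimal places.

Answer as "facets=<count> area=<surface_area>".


facets=10 area=555.890

Points on the hull: [0, 1, 2, 3, 4, 5, 6] (7 of 7).

Per-facet area ½‖(b−a)×(c−a)‖:
  f1: (p0, p5, p4) → 92.5008
  f2: (p0, p6, p5) → 116.7504
  f3: (p3, p0, p4) → 49.5541
  f4: (p3, p0, p6) → 60.2145
  f5: (p2, p5, p4) → 61.4092
  f6: (p2, p6, p5) → 43.7916
  f7: (p1, p2, p4) → 26.3961
  f8: (p1, p2, p6) → 19.3363
  f9: (p1, p3, p4) → 47.5512
  f10: (p1, p3, p6) → 38.3859
Σ area = 555.890

Euler: V−E+F = 7−15+10 = 2.


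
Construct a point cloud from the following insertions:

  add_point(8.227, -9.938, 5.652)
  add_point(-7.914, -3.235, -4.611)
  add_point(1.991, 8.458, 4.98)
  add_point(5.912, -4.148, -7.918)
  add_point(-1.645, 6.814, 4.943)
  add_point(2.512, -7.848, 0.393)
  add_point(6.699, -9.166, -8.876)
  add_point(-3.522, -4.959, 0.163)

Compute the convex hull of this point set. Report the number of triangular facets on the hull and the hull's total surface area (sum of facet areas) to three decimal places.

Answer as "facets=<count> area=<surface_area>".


Hull vertices (8/8): indices [0, 1, 2, 3, 4, 5, 6, 7].

Area of each hull facet:
  f1: (p3, p2, p1) → 119.7718
  f2: (p3, p6, p1) → 35.6182
  f3: (p3, p2, p0) → 129.7417
  f4: (p3, p6, p0) → 37.5473
  f5: (p4, p2, p1) → 22.9889
  f6: (p4, p2, p0) → 38.5961
  f7: (p5, p6, p1) → 63.8245
  f8: (p5, p6, p0) → 39.7402
  f9: (p7, p4, p1) → 42.7688
  f10: (p7, p4, p0) → 89.0599
  f11: (p7, p5, p1) → 15.4701
  f12: (p7, p5, p0) → 17.0069
Σ area = 652.134

Euler: V−E+F = 8−18+12 = 2.

facets=12 area=652.134


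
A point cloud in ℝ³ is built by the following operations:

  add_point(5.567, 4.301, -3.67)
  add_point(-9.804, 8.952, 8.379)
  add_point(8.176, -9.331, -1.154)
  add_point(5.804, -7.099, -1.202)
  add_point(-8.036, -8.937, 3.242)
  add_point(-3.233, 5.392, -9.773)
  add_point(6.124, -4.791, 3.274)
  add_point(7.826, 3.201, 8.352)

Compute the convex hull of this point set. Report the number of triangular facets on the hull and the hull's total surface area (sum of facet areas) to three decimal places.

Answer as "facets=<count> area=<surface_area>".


Hull vertices (7/8): indices [0, 1, 2, 4, 5, 6, 7].

Area of each hull facet:
  f1: (p0, p5, p1) → 102.7675
  f2: (p0, p5, p2) → 71.1109
  f3: (p4, p5, p1) → 163.0044
  f4: (p4, p5, p2) → 154.5504
  f5: (p7, p0, p1) → 111.5493
  f6: (p7, p0, p2) → 82.7614
  f7: (p7, p4, p1) → 159.8392
  f8: (p6, p4, p2) → 48.9139
  f9: (p6, p7, p2) → 16.2532
  f10: (p6, p7, p4) → 64.9121
Σ area = 975.662

Euler characteristic 7−15+10 = 2 ✓

facets=10 area=975.662


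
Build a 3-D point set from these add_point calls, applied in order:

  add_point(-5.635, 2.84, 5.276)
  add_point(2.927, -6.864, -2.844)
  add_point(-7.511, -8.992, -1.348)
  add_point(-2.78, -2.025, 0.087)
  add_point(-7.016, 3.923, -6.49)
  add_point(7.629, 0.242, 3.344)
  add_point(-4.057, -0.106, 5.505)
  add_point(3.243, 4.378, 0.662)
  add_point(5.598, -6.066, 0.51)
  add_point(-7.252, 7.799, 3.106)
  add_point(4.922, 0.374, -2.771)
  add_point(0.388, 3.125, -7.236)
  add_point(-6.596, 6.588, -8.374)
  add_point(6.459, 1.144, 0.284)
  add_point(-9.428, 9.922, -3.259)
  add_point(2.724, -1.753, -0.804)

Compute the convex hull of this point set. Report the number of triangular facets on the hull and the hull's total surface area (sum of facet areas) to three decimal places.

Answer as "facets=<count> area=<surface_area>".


facets=22 area=713.936

Hull vertices (13/16): indices [0, 1, 2, 5, 6, 7, 8, 9, 10, 11, 12, 13, 14].

Area of each hull facet:
  f1: (p12, p2, p14) → 57.2055
  f2: (p7, p12, p14) → 45.2338
  f3: (p6, p0, p5) → 18.0270
  f4: (p6, p0, p2) → 17.1747
  f5: (p11, p7, p12) → 31.1054
  f6: (p11, p12, p2) → 61.4289
  f7: (p11, p1, p2) → 60.2552
  f8: (p9, p0, p5) → 35.5006
  f9: (p9, p7, p5) → 25.9288
  f10: (p9, p7, p14) → 39.2055
  f11: (p9, p2, p14) → 61.1820
  f12: (p9, p0, p2) → 32.7021
  f13: (p8, p1, p2) → 19.9862
  f14: (p8, p6, p5) → 41.6854
  f15: (p8, p6, p2) → 67.6164
  f16: (p13, p7, p5) → 7.2684
  f17: (p13, p11, p7) → 19.4002
  f18: (p13, p8, p5) → 11.9486
  f19: (p10, p11, p1) → 25.4868
  f20: (p10, p13, p11) → 7.8847
  f21: (p10, p8, p1) → 15.3578
  f22: (p10, p13, p8) → 12.3520
Σ area = 713.936

Euler characteristic 13−33+22 = 2 ✓


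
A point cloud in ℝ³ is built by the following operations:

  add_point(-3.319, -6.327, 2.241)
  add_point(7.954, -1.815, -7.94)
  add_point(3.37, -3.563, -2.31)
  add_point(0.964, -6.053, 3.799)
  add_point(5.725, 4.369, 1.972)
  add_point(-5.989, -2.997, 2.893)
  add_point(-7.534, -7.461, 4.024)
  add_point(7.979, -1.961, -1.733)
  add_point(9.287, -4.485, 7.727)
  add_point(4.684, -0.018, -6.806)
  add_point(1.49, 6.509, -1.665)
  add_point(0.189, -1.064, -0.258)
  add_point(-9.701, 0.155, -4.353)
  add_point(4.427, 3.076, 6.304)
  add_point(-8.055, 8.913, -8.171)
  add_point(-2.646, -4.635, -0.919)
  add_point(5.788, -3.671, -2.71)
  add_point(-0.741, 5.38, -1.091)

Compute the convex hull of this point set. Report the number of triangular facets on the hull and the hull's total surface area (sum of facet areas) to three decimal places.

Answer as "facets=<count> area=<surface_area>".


facets=18 area=813.899

Points on the hull: [1, 3, 4, 5, 6, 8, 10, 12, 13, 14, 16] (11 of 18).

Triangle areas on the boundary:
  f1: (p6, p14, p12) → 29.3314
  f2: (p1, p14, p12) → 86.9195
  f3: (p1, p6, p12) → 103.8063
  f4: (p13, p6, p8) → 72.6948
  f5: (p3, p6, p8) → 17.8882
  f6: (p5, p6, p14) → 24.6517
  f7: (p5, p13, p14) → 102.4581
  f8: (p5, p13, p6) → 23.2185
  f9: (p4, p1, p8) → 66.2143
  f10: (p4, p13, p8) → 20.8523
  f11: (p16, p1, p6) → 28.9877
  f12: (p16, p3, p6) → 28.2668
  f13: (p16, p1, p8) → 22.1920
  f14: (p16, p3, p8) → 38.3406
  f15: (p10, p13, p14) → 31.2848
  f16: (p10, p4, p13) → 12.4606
  f17: (p10, p1, p14) → 69.4135
  f18: (p10, p4, p1) → 34.9183
Σ area = 813.899

Euler: V−E+F = 11−27+18 = 2.


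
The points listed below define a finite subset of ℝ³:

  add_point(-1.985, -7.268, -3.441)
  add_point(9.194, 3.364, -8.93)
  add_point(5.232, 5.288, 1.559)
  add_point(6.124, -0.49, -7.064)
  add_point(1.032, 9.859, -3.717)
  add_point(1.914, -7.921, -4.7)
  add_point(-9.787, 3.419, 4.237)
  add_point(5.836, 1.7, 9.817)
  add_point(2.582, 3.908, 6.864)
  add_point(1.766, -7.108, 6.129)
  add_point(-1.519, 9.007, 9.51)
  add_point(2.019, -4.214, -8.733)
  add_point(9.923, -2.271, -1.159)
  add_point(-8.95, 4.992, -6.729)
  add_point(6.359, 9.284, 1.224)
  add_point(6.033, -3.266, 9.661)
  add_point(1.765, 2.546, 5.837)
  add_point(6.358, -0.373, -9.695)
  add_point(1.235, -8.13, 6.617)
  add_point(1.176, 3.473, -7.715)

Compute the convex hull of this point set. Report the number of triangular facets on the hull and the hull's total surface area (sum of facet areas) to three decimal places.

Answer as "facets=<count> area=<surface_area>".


facets=24 area=1138.029

Hull vertices (14/20): indices [0, 1, 4, 5, 6, 7, 10, 11, 12, 13, 14, 15, 17, 18].

Per-facet area ½‖(b−a)×(c−a)‖:
  f1: (p13, p10, p6) → 59.0550
  f2: (p13, p10, p4) → 77.4870
  f3: (p1, p13, p4) → 64.8781
  f4: (p18, p10, p6) → 88.9613
  f5: (p14, p10, p7) → 52.9685
  f6: (p14, p10, p4) → 41.6754
  f7: (p14, p7, p12) → 62.7125
  f8: (p14, p1, p12) → 53.9839
  f9: (p14, p1, p4) → 41.1186
  f10: (p17, p1, p12) → 21.9294
  f11: (p17, p13, p11) → 41.8750
  f12: (p17, p1, p13) → 37.7440
  f13: (p15, p7, p12) → 28.6660
  f14: (p15, p18, p12) → 42.9029
  f15: (p15, p10, p7) → 17.6036
  f16: (p15, p18, p10) → 52.6539
  f17: (p5, p18, p12) → 56.6683
  f18: (p5, p17, p12) → 42.9408
  f19: (p5, p17, p11) → 13.1415
  f20: (p0, p13, p11) → 51.1375
  f21: (p0, p5, p11) → 11.2619
  f22: (p0, p13, p6) → 76.5226
  f23: (p0, p18, p6) → 78.1611
  f24: (p0, p5, p18) → 21.9799
Σ area = 1138.029

Check V−E+F: 14 − 36 + 24 = 2.


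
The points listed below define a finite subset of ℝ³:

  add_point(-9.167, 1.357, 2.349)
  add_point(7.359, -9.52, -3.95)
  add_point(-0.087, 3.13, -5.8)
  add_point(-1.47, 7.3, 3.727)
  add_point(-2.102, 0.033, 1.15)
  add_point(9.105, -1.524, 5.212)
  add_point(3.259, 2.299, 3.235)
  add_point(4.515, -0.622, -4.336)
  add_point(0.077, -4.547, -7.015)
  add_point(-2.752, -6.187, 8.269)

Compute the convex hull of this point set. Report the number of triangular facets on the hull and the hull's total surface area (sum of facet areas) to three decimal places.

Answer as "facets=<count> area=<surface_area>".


facets=12 area=657.345

Points on the hull: [0, 1, 2, 3, 5, 7, 8, 9] (8 of 10).

Facet areas (half cross-product norm):
  f1: (p9, p1, p5) → 79.0758
  f2: (p3, p2, p0) → 49.6833
  f3: (p3, p2, p5) → 70.2355
  f4: (p3, p9, p0) → 56.3001
  f5: (p3, p9, p5) → 81.5357
  f6: (p8, p2, p0) → 47.9104
  f7: (p8, p9, p0) → 79.5975
  f8: (p8, p9, p1) → 70.9003
  f9: (p7, p1, p5) → 48.1358
  f10: (p7, p2, p5) → 26.2044
  f11: (p7, p8, p1) → 28.4749
  f12: (p7, p8, p2) → 19.2915
Σ area = 657.345

Check V−E+F: 8 − 18 + 12 = 2.


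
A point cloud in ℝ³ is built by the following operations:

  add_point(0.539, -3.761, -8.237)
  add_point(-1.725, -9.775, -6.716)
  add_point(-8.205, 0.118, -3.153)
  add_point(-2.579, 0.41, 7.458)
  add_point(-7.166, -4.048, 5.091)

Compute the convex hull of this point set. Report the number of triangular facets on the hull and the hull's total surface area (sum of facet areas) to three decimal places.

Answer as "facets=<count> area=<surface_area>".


facets=6 area=289.748

5 of the 5 inputs are extreme points: [0, 1, 2, 3, 4].

Facet areas (half cross-product norm):
  f1: (p1, p0, p2) → 35.7062
  f2: (p3, p0, p2) → 65.0052
  f3: (p3, p1, p0) → 54.5214
  f4: (p4, p1, p2) → 56.6474
  f5: (p4, p3, p2) → 31.5691
  f6: (p4, p3, p1) → 46.2983
Σ area = 289.748

Check V−E+F: 5 − 9 + 6 = 2.


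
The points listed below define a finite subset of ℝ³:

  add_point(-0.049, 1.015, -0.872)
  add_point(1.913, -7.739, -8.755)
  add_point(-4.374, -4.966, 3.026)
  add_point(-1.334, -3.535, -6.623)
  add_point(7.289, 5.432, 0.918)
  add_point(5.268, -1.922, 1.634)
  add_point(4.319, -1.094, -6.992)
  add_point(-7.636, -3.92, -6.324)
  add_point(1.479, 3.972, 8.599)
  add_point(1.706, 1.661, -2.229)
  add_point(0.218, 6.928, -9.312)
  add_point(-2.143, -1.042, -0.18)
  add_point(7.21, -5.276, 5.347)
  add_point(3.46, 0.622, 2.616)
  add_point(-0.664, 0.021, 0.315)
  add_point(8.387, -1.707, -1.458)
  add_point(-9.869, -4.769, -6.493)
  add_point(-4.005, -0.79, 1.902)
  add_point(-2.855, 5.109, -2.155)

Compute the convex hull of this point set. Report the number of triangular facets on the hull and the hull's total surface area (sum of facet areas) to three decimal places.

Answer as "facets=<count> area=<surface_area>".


11 of the 19 inputs are extreme points: [1, 2, 4, 6, 8, 10, 12, 15, 16, 17, 18].

Per-facet area ½‖(b−a)×(c−a)‖:
  f1: (p1, p10, p16) → 85.8325
  f2: (p18, p10, p16) → 51.2877
  f3: (p18, p8, p16) → 67.3471
  f4: (p18, p8, p10) → 33.0316
  f5: (p4, p10, p15) → 47.5301
  f6: (p4, p8, p10) → 57.6893
  f7: (p6, p10, p15) → 27.0624
  f8: (p6, p1, p15) → 23.8920
  f9: (p6, p1, p10) → 27.5842
  f10: (p17, p8, p16) → 8.0735
  f11: (p12, p1, p15) → 43.3842
  f12: (p12, p4, p15) → 29.2815
  f13: (p12, p4, p8) → 50.5726
  f14: (p2, p17, p8) → 20.1978
  f15: (p2, p12, p8) → 59.5868
  f16: (p2, p17, p16) → 23.3795
  f17: (p2, p1, p16) → 64.3068
  f18: (p2, p12, p1) → 77.1886
Σ area = 797.228

Check V−E+F: 11 − 27 + 18 = 2.

facets=18 area=797.228


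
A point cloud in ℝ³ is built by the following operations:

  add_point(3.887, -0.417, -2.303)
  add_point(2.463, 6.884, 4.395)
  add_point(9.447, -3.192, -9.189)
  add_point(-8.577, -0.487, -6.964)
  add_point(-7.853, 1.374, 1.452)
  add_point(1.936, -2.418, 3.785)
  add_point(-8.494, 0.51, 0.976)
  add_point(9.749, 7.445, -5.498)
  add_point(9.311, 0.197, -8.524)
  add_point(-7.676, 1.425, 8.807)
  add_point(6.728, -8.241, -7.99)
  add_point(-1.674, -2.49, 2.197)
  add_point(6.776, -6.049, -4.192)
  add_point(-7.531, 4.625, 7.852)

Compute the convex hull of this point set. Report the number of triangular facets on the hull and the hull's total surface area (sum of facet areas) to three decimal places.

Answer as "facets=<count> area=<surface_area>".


Extreme-point indices: [1, 2, 3, 5, 6, 7, 8, 9, 10, 11, 12, 13] — 12 of 14 on the boundary.

Triangle areas on the boundary:
  f1: (p2, p10, p3) → 50.3141
  f2: (p13, p7, p3) → 151.8948
  f3: (p11, p9, p10) → 3.0636
  f4: (p11, p5, p10) → 27.5627
  f5: (p11, p5, p9) → 18.4406
  f6: (p8, p7, p3) → 70.5610
  f7: (p8, p2, p3) → 31.0477
  f8: (p8, p2, p7) → 3.0057
  f9: (p12, p5, p10) → 10.9781
  f10: (p12, p2, p10) → 12.4092
  f11: (p12, p5, p7) → 68.4193
  f12: (p12, p2, p7) → 35.1626
  f13: (p6, p13, p3) → 13.3884
  f14: (p6, p13, p9) → 13.0611
  f15: (p6, p10, p3) → 68.3862
  f16: (p6, p9, p10) → 70.8794
  f17: (p1, p5, p7) → 57.3984
  f18: (p1, p13, p7) → 38.6118
  f19: (p1, p5, p9) → 50.9944
  f20: (p1, p13, p9) → 17.0514
Σ area = 812.630

Euler characteristic 12−30+20 = 2 ✓

facets=20 area=812.630


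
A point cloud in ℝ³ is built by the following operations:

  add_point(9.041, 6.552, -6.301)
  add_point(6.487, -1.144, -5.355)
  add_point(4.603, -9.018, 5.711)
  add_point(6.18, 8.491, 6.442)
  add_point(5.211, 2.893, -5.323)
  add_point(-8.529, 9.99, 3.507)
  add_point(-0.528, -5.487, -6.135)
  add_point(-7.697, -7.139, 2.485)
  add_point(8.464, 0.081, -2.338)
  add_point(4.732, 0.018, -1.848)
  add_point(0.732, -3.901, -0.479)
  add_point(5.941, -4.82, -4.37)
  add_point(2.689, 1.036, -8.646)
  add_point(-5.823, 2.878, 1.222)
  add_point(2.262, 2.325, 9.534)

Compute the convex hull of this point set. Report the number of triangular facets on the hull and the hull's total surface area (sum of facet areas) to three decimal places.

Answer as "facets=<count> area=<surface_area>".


Points on the hull: [0, 1, 2, 3, 5, 6, 7, 8, 11, 12, 14] (11 of 15).

Triangle areas on the boundary:
  f1: (p12, p0, p5) → 82.0592
  f2: (p3, p0, p5) → 99.4394
  f3: (p14, p3, p5) → 56.4655
  f4: (p14, p3, p2) → 41.7301
  f5: (p14, p7, p5) → 105.4070
  f6: (p14, p7, p2) → 76.0793
  f7: (p8, p11, p0) → 18.4927
  f8: (p8, p11, p2) → 32.2708
  f9: (p8, p3, p0) → 46.1717
  f10: (p8, p3, p2) → 78.8303
  f11: (p1, p12, p0) → 21.7719
  f12: (p1, p11, p0) → 3.4544
  f13: (p1, p11, p12) → 9.4770
  f14: (p6, p11, p12) → 23.7624
  f15: (p6, p12, p5) → 72.2391
  f16: (p6, p7, p5) → 97.1099
  f17: (p6, p7, p2) → 66.9709
  f18: (p6, p11, p2) → 36.9325
Σ area = 968.664

Check V−E+F: 11 − 27 + 18 = 2.

facets=18 area=968.664


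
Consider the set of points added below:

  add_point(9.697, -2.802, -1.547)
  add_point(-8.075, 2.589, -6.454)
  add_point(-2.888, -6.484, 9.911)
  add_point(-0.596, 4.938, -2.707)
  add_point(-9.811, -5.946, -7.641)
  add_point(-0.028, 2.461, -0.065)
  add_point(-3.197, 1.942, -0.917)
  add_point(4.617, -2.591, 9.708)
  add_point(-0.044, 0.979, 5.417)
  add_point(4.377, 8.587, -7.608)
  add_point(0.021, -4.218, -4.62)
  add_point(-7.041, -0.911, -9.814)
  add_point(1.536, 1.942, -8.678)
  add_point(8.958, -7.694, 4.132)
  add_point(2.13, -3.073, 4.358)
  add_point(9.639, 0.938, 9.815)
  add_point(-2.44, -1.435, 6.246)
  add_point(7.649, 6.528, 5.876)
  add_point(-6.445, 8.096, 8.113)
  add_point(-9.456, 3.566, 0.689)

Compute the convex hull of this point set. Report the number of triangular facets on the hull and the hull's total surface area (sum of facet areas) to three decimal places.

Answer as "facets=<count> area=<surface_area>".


Extreme-point indices: [0, 1, 2, 4, 7, 9, 11, 12, 13, 15, 17, 18, 19] — 13 of 20 on the boundary.

Per-facet area ½‖(b−a)×(c−a)‖:
  f1: (p12, p0, p4) → 78.4147
  f2: (p12, p9, p0) → 43.2128
  f3: (p13, p0, p4) → 77.8350
  f4: (p13, p2, p4) → 124.5648
  f5: (p1, p18, p9) → 107.0392
  f6: (p19, p2, p4) → 95.3910
  f7: (p19, p18, p2) → 66.3104
  f8: (p19, p1, p4) → 31.4469
  f9: (p19, p1, p18) → 20.7578
  f10: (p17, p9, p0) → 76.3094
  f11: (p17, p18, p9) → 100.2320
  f12: (p11, p12, p9) → 24.7272
  f13: (p11, p1, p9) → 34.3357
  f14: (p11, p12, p4) → 21.5725
  f15: (p11, p1, p4) → 14.7756
  f16: (p15, p18, p2) → 105.3147
  f17: (p15, p17, p18) → 49.1690
  f18: (p15, p13, p0) → 38.6524
  f19: (p15, p17, p0) → 40.9104
  f20: (p7, p13, p2) → 36.2018
  f21: (p7, p15, p2) → 3.6295
  f22: (p7, p15, p13) → 26.7069
Σ area = 1217.510

Euler characteristic 13−33+22 = 2 ✓

facets=22 area=1217.510


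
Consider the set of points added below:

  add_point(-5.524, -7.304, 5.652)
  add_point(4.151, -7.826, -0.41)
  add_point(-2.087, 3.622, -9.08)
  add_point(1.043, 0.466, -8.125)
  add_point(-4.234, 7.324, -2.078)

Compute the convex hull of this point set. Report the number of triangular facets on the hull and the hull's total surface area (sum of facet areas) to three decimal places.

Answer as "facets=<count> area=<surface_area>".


Points on the hull: [0, 1, 2, 3, 4] (5 of 5).

Area of each hull facet:
  f1: (p4, p1, p0) → 91.2421
  f2: (p2, p4, p0) → 68.0777
  f3: (p3, p1, p0) → 66.8305
  f4: (p3, p2, p0) → 37.9774
  f5: (p3, p4, p1) → 60.5479
  f6: (p3, p2, p4) → 17.7104
Σ area = 342.386

Check V−E+F: 5 − 9 + 6 = 2.

facets=6 area=342.386


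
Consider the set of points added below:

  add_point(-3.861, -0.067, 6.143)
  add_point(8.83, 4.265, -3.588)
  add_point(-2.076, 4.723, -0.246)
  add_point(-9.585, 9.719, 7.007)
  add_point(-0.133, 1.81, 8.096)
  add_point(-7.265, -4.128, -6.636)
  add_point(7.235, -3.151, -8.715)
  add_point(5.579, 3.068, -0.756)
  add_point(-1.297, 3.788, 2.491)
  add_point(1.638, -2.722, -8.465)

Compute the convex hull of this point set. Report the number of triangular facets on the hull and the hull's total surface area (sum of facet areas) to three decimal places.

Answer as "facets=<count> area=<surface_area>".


facets=12 area=644.900

Hull vertices (8/10): indices [0, 1, 2, 3, 4, 5, 6, 9].

Area of each hull facet:
  f1: (p4, p1, p3) → 88.5345
  f2: (p6, p4, p1) → 66.9560
  f3: (p9, p5, p3) → 89.0708
  f4: (p9, p6, p1) → 25.6259
  f5: (p9, p6, p5) → 7.1080
  f6: (p0, p5, p3) → 77.0740
  f7: (p0, p4, p3) → 26.1896
  f8: (p0, p6, p5) → 100.6627
  f9: (p0, p6, p4) → 43.1896
  f10: (p2, p1, p3) → 37.7537
  f11: (p2, p9, p3) → 26.3244
  f12: (p2, p9, p1) → 56.4110
Σ area = 644.900

Euler characteristic 8−18+12 = 2 ✓


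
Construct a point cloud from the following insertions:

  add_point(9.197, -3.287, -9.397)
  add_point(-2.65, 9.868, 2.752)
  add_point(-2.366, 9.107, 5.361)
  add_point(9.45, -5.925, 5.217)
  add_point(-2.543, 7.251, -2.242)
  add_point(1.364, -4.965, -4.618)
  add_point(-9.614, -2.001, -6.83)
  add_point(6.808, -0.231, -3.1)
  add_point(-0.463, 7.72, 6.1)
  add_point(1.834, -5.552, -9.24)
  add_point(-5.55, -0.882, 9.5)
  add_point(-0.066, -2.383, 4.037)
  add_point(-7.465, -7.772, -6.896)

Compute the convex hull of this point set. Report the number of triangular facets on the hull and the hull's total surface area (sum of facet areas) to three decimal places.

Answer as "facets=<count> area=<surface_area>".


facets=18 area=941.910

11 of the 13 inputs are extreme points: [0, 1, 2, 3, 4, 6, 7, 8, 9, 10, 12].

Per-facet area ½‖(b−a)×(c−a)‖:
  f1: (p10, p1, p6) → 100.9367
  f2: (p9, p0, p6) → 27.3971
  f3: (p9, p0, p3) → 57.1297
  f4: (p4, p1, p6) → 26.6055
  f5: (p4, p0, p6) → 105.7914
  f6: (p4, p0, p1) → 36.6521
  f7: (p7, p0, p3) → 35.7683
  f8: (p7, p0, p1) → 32.3629
  f9: (p12, p10, p6) → 51.9288
  f10: (p12, p10, p3) → 141.5860
  f11: (p12, p9, p6) → 30.0883
  f12: (p12, p9, p3) → 78.3923
  f13: (p8, p10, p3) → 83.2094
  f14: (p8, p7, p3) → 73.5678
  f15: (p8, p7, p1) → 32.1380
  f16: (p2, p10, p1) → 12.6740
  f17: (p2, p8, p1) → 2.8750
  f18: (p2, p8, p10) → 12.8070
Σ area = 941.910

Check V−E+F: 11 − 27 + 18 = 2.


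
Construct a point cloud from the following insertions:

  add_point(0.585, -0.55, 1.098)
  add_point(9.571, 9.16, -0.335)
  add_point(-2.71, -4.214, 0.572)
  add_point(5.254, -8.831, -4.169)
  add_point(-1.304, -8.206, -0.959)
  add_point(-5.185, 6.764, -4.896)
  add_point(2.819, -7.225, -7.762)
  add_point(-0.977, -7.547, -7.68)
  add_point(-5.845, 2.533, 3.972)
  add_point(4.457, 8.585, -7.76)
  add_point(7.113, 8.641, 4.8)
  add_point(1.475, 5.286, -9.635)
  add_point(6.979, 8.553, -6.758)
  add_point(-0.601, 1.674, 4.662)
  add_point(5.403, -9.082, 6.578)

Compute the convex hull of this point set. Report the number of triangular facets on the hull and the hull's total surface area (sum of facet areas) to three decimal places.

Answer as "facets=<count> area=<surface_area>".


facets=20 area=912.220

Hull vertices (12/15): indices [1, 3, 4, 5, 6, 7, 8, 9, 10, 11, 12, 14].

Per-facet area ½‖(b−a)×(c−a)‖:
  f1: (p10, p14, p8) → 111.0215
  f2: (p10, p14, p1) → 49.8897
  f3: (p4, p14, p8) → 64.0874
  f4: (p4, p7, p8) → 40.5188
  f5: (p3, p14, p1) → 99.8386
  f6: (p3, p4, p14) → 35.6858
  f7: (p3, p4, p7) → 21.8613
  f8: (p5, p10, p8) → 69.3475
  f9: (p5, p7, p8) → 72.8628
  f10: (p5, p7, p11) → 54.7669
  f11: (p6, p7, p11) → 24.2336
  f12: (p6, p3, p7) → 7.7444
  f13: (p12, p6, p11) → 42.3698
  f14: (p12, p3, p1) → 61.3889
  f15: (p12, p6, p3) → 37.3817
  f16: (p9, p10, p1) → 22.5227
  f17: (p9, p5, p10) → 65.4127
  f18: (p9, p12, p1) → 6.8606
  f19: (p9, p5, p11) → 19.8108
  f20: (p9, p12, p11) → 4.6146
Σ area = 912.220

Euler characteristic 12−30+20 = 2 ✓


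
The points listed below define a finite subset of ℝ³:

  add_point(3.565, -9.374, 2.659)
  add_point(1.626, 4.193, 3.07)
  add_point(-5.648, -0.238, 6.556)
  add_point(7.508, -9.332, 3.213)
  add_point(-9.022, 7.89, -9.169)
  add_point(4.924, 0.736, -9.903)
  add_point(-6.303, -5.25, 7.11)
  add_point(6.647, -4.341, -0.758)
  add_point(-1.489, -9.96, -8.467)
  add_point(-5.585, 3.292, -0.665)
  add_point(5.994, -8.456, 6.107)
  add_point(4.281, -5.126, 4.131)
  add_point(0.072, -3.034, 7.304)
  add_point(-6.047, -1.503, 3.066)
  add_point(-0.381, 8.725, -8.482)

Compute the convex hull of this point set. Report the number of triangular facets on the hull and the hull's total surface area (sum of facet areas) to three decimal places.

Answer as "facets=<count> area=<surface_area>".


facets=20 area=950.970

Extreme-point indices: [0, 1, 2, 3, 4, 5, 6, 7, 8, 10, 12, 14] — 12 of 15 on the boundary.

Triangle areas on the boundary:
  f1: (p5, p8, p4) → 98.2417
  f2: (p5, p8, p3) → 89.5099
  f3: (p6, p8, p4) → 155.1450
  f4: (p14, p5, p4) → 37.6458
  f5: (p0, p8, p3) → 20.5619
  f6: (p0, p6, p8) → 70.8545
  f7: (p7, p5, p3) → 12.9255
  f8: (p1, p7, p3) → 30.2569
  f9: (p1, p14, p5) → 59.0018
  f10: (p1, p7, p5) → 55.6236
  f11: (p1, p14, p4) → 53.6686
  f12: (p10, p0, p3) → 6.3750
  f13: (p10, p0, p6) → 24.8841
  f14: (p10, p1, p3) → 22.7699
  f15: (p12, p10, p6) → 24.2581
  f16: (p12, p10, p1) → 32.2560
  f17: (p2, p12, p6) → 15.3987
  f18: (p2, p12, p1) → 26.3275
  f19: (p2, p6, p4) → 39.2573
  f20: (p2, p1, p4) → 76.0079
Σ area = 950.970

Check V−E+F: 12 − 30 + 20 = 2.


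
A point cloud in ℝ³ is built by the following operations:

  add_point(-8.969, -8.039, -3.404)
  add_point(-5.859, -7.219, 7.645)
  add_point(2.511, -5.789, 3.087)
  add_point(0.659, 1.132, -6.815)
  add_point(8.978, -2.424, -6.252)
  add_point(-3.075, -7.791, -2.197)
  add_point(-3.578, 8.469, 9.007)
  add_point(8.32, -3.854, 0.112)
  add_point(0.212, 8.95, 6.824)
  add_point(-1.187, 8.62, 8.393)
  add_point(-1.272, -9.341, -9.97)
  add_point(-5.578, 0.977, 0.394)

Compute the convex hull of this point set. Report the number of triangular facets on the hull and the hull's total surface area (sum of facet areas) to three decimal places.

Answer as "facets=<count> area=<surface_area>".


facets=18 area=848.808

11 of the 12 inputs are extreme points: [0, 1, 2, 3, 4, 6, 7, 8, 9, 10, 11].

Per-facet area ½‖(b−a)×(c−a)‖:
  f1: (p1, p6, p0) → 89.8620
  f2: (p1, p10, p0) → 53.1769
  f3: (p3, p10, p0) → 55.8047
  f4: (p3, p10, p4) → 49.3972
  f5: (p7, p10, p4) → 42.1796
  f6: (p11, p6, p0) → 27.1203
  f7: (p11, p3, p0) → 49.2990
  f8: (p11, p3, p6) → 49.6496
  f9: (p8, p3, p4) → 70.2768
  f10: (p8, p3, p6) → 31.7060
  f11: (p8, p7, p4) → 52.2568
  f12: (p9, p1, p6) → 19.3633
  f13: (p9, p8, p6) → 1.4749
  f14: (p9, p8, p7) → 15.2682
  f15: (p2, p1, p10) → 66.7395
  f16: (p2, p7, p10) → 47.5607
  f17: (p2, p9, p1) → 74.1208
  f18: (p2, p9, p7) → 53.5518
Σ area = 848.808

Euler: V−E+F = 11−27+18 = 2.


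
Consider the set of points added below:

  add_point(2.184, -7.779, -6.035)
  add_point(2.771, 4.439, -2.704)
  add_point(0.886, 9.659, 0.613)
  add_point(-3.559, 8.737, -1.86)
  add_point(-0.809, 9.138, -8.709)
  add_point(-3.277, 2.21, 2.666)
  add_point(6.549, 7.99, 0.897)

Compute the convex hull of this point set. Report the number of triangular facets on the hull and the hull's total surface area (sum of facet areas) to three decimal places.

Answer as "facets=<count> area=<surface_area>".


Extreme-point indices: [0, 2, 3, 4, 5, 6] — 6 of 7 on the boundary.

Area of each hull facet:
  f1: (p4, p0, p3) → 63.6993
  f2: (p4, p0, p6) → 100.1903
  f3: (p5, p0, p3) → 55.2724
  f4: (p5, p0, p6) → 82.4565
  f5: (p2, p5, p3) → 20.2898
  f6: (p2, p5, p6) → 25.3954
  f7: (p2, p4, p3) → 18.9810
  f8: (p2, p4, p6) → 27.4606
Σ area = 393.745

Check V−E+F: 6 − 12 + 8 = 2.

facets=8 area=393.745


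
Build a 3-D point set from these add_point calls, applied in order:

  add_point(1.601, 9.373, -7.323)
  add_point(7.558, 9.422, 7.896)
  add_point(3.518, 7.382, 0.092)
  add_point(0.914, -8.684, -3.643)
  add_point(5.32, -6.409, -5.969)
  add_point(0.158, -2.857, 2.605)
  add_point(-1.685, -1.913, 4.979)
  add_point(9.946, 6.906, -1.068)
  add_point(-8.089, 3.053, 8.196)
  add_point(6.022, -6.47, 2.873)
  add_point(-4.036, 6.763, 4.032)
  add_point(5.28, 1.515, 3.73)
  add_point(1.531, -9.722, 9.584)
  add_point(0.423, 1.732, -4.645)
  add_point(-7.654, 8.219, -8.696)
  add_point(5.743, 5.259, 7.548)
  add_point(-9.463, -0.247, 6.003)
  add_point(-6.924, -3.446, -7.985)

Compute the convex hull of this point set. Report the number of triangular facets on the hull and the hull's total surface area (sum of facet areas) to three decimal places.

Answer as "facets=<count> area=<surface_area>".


facets=20 area=1232.137

Extreme-point indices: [0, 1, 3, 4, 7, 8, 9, 10, 12, 14, 16, 17] — 12 of 18 on the boundary.

Triangle areas on the boundary:
  f1: (p17, p12, p16) → 108.8414
  f2: (p14, p17, p16) → 84.0544
  f3: (p14, p4, p17) → 71.2335
  f4: (p9, p4, p7) → 62.1033
  f5: (p9, p4, p12) → 26.3778
  f6: (p9, p1, p7) → 69.3991
  f7: (p9, p1, p12) → 71.7836
  f8: (p3, p17, p12) → 60.0413
  f9: (p3, p4, p12) → 33.0432
  f10: (p3, p4, p17) → 27.7258
  f11: (p8, p14, p16) → 35.7585
  f12: (p8, p12, p16) → 31.0689
  f13: (p8, p1, p12) → 131.1822
  f14: (p0, p1, p7) → 49.2810
  f15: (p0, p14, p1) → 66.9877
  f16: (p0, p4, p7) → 77.8658
  f17: (p0, p14, p4) → 76.1597
  f18: (p10, p14, p1) → 70.8979
  f19: (p10, p8, p1) → 37.9896
  f20: (p10, p8, p14) → 40.3419
Σ area = 1232.137

Euler characteristic 12−30+20 = 2 ✓


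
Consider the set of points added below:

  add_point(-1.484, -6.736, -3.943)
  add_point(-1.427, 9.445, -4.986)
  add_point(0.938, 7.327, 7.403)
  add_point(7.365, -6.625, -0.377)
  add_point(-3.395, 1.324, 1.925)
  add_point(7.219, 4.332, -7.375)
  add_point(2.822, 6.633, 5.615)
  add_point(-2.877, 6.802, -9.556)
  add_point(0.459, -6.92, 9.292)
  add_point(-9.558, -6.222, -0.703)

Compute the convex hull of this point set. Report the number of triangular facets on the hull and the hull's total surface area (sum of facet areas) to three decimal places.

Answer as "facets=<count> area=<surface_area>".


Extreme-point indices: [0, 1, 2, 3, 5, 6, 7, 8, 9] — 9 of 10 on the boundary.

Facet areas (half cross-product norm):
  f1: (p2, p1, p9) → 111.2110
  f2: (p2, p8, p9) → 101.1535
  f3: (p7, p1, p9) → 46.7916
  f4: (p6, p2, p1) → 15.1574
  f5: (p6, p8, p3) → 79.8847
  f6: (p6, p2, p8) → 19.1255
  f7: (p0, p7, p9) → 64.1491
  f8: (p0, p8, p9) → 56.6987
  f9: (p0, p8, p3) → 55.1118
  f10: (p5, p7, p1) → 27.6303
  f11: (p5, p6, p3) → 84.3464
  f12: (p5, p6, p1) → 59.3353
  f13: (p5, p0, p3) → 60.7507
  f14: (p5, p0, p7) → 72.2395
Σ area = 853.585

Euler: V−E+F = 9−21+14 = 2.

facets=14 area=853.585


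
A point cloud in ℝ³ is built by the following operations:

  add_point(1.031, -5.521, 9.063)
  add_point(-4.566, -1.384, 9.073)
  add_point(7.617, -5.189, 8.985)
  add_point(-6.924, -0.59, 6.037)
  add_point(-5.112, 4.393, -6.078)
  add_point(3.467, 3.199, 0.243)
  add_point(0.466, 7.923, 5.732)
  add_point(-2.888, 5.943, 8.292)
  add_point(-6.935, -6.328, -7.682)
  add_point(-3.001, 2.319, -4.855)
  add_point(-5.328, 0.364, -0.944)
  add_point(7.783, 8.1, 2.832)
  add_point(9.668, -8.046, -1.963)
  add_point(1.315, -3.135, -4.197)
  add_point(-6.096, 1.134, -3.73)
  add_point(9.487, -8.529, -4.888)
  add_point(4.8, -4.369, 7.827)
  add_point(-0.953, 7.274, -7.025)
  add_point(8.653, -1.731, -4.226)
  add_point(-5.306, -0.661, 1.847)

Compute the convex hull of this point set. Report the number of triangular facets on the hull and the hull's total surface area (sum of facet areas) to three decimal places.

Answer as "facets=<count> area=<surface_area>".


Extreme-point indices: [0, 1, 2, 3, 4, 6, 7, 8, 11, 12, 14, 15, 17, 18] — 14 of 20 on the boundary.

Facet areas (half cross-product norm):
  f1: (p0, p1, p8) → 61.2386
  f2: (p18, p11, p12) → 33.7945
  f3: (p18, p17, p11) → 71.9849
  f4: (p4, p17, p8) → 21.4252
  f5: (p7, p4, p17) → 37.6353
  f6: (p2, p11, p12) → 82.8802
  f7: (p2, p0, p12) → 37.3192
  f8: (p2, p7, p11) → 83.2398
  f9: (p2, p0, p1) → 14.5543
  f10: (p2, p7, p1) → 48.0876
  f11: (p15, p18, p12) → 9.8993
  f12: (p15, p0, p8) → 128.7920
  f13: (p15, p0, p12) → 13.8629
  f14: (p15, p17, p8) → 119.9394
  f15: (p15, p18, p17) → 31.7800
  f16: (p14, p4, p8) → 15.6504
  f17: (p6, p17, p11) → 48.8248
  f18: (p6, p7, p11) → 8.6906
  f19: (p6, p7, p17) → 26.8323
  f20: (p3, p7, p4) → 52.5472
  f21: (p3, p14, p4) → 14.4192
  f22: (p3, p7, p1) → 14.6803
  f23: (p3, p1, p8) → 22.5238
  f24: (p3, p14, p8) → 40.3271
Σ area = 1040.929

Euler characteristic 14−36+24 = 2 ✓

facets=24 area=1040.929


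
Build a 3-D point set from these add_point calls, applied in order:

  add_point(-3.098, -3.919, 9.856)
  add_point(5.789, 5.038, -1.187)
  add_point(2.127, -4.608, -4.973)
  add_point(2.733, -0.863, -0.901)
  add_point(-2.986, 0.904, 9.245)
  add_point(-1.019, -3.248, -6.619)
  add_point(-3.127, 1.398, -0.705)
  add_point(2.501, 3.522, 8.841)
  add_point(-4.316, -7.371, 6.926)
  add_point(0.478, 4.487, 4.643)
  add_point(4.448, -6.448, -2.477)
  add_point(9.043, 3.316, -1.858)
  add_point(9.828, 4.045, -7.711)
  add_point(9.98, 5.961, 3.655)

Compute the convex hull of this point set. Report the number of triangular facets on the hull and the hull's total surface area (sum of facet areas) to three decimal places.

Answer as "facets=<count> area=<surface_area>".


Extreme-point indices: [0, 1, 2, 4, 5, 6, 7, 8, 9, 10, 12, 13] — 12 of 14 on the boundary.

Facet areas (half cross-product norm):
  f1: (p10, p0, p8) → 29.4267
  f2: (p10, p0, p13) → 104.4138
  f3: (p10, p12, p13) → 71.8147
  f4: (p4, p0, p8) → 8.5881
  f5: (p4, p6, p8) → 42.2467
  f6: (p1, p12, p13) → 23.7867
  f7: (p1, p6, p12) → 32.7970
  f8: (p2, p10, p12) → 22.9221
  f9: (p9, p4, p6) → 24.2491
  f10: (p9, p1, p6) → 27.7913
  f11: (p9, p1, p13) → 25.4287
  f12: (p5, p6, p12) → 51.1719
  f13: (p5, p2, p12) → 22.2759
  f14: (p5, p6, p8) → 45.5029
  f15: (p5, p10, p8) → 48.6760
  f16: (p5, p2, p10) → 2.4145
  f17: (p7, p9, p13) → 21.9640
  f18: (p7, p9, p4) → 14.0841
  f19: (p7, p0, p13) → 29.6971
  f20: (p7, p4, p0) → 13.1905
Σ area = 662.442

Check V−E+F: 12 − 30 + 20 = 2.

facets=20 area=662.442


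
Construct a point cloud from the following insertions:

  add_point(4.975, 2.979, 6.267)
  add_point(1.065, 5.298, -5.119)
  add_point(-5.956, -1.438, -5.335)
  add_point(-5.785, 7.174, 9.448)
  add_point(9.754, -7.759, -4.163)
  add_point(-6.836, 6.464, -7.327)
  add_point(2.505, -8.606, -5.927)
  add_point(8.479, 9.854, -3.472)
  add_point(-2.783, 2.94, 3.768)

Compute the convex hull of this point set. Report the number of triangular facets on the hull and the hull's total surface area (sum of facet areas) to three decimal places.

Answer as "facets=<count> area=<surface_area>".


Points on the hull: [0, 2, 3, 4, 5, 6, 7] (7 of 9).

Area of each hull facet:
  f1: (p7, p4, p5) → 141.1112
  f2: (p3, p7, p5) → 129.3449
  f3: (p2, p3, p5) → 67.4320
  f4: (p0, p7, p4) → 95.0572
  f5: (p0, p3, p4) → 68.2364
  f6: (p0, p3, p7) → 71.7059
  f7: (p6, p3, p4) → 87.8286
  f8: (p6, p2, p3) → 88.5066
  f9: (p6, p4, p5) → 60.2833
  f10: (p6, p2, p5) → 32.8925
Σ area = 842.399

Euler: V−E+F = 7−15+10 = 2.

facets=10 area=842.399


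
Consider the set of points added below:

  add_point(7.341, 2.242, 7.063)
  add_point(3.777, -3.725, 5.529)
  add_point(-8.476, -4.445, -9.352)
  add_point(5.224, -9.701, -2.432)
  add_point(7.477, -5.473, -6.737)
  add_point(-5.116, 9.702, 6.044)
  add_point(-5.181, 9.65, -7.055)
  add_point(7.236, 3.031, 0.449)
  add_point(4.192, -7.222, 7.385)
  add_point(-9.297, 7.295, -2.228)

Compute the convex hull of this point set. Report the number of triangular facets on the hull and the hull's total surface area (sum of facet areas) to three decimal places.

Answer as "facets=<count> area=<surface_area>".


Hull vertices (9/10): indices [0, 2, 3, 4, 5, 6, 7, 8, 9].

Facet areas (half cross-product norm):
  f1: (p0, p8, p4) → 71.1536
  f2: (p6, p2, p9) → 46.2683
  f3: (p6, p2, p4) → 116.6399
  f4: (p3, p2, p4) → 51.1658
  f5: (p3, p8, p4) → 27.9909
  f6: (p3, p8, p2) → 80.0026
  f7: (p5, p6, p9) → 31.2569
  f8: (p5, p0, p8) → 70.8770
  f9: (p5, p2, p9) → 50.8420
  f10: (p5, p8, p2) → 182.3139
  f11: (p7, p0, p4) → 30.9819
  f12: (p7, p6, p4) → 88.7533
  f13: (p7, p5, p0) → 47.9797
  f14: (p7, p5, p6) → 92.0366
Σ area = 988.262

Euler characteristic 9−21+14 = 2 ✓

facets=14 area=988.262


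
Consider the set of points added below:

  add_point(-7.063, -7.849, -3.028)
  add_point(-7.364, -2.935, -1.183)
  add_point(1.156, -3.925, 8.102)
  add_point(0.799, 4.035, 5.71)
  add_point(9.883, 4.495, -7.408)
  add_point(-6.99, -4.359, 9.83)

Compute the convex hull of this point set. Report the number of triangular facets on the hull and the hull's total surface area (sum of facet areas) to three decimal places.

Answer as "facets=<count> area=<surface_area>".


facets=8 area=534.156

6 of the 6 inputs are extreme points: [0, 1, 2, 3, 4, 5].

Triangle areas on the boundary:
  f1: (p0, p4, p1) → 51.0541
  f2: (p5, p0, p1) → 28.4519
  f3: (p3, p4, p1) → 101.6055
  f4: (p3, p5, p1) → 61.8929
  f5: (p2, p0, p4) → 137.4452
  f6: (p2, p5, p0) → 54.6316
  f7: (p2, p3, p4) → 64.4684
  f8: (p2, p3, p5) → 34.6065
Σ area = 534.156

Euler: V−E+F = 6−12+8 = 2.


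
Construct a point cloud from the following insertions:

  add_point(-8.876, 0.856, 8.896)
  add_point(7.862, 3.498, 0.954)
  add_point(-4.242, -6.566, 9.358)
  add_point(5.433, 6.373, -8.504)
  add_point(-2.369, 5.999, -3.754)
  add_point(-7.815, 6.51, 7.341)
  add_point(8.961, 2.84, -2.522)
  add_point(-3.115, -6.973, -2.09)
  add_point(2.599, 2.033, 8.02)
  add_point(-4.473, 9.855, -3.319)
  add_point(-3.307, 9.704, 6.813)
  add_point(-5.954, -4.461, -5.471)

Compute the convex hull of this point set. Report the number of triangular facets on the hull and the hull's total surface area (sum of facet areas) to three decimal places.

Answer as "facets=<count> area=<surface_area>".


facets=18 area=875.243

Extreme-point indices: [0, 1, 2, 3, 5, 6, 7, 8, 9, 10, 11] — 11 of 12 on the boundary.

Facet areas (half cross-product norm):
  f1: (p2, p7, p6) → 89.2922
  f2: (p11, p2, p0) → 64.2709
  f3: (p11, p2, p7) → 23.6079
  f4: (p5, p10, p0) → 11.5532
  f5: (p5, p10, p9) → 28.3035
  f6: (p5, p11, p0) → 46.4104
  f7: (p5, p11, p9) → 83.5253
  f8: (p8, p2, p0) → 45.6492
  f9: (p8, p10, p0) → 48.5037
  f10: (p3, p7, p6) → 60.5864
  f11: (p3, p11, p7) → 40.5735
  f12: (p3, p11, p9) → 81.9983
  f13: (p3, p10, p9) → 56.1936
  f14: (p1, p8, p10) → 43.2000
  f15: (p1, p3, p6) → 12.4527
  f16: (p1, p3, p10) → 71.3530
  f17: (p1, p2, p6) → 27.7556
  f18: (p1, p8, p2) → 40.0136
Σ area = 875.243

Check V−E+F: 11 − 27 + 18 = 2.


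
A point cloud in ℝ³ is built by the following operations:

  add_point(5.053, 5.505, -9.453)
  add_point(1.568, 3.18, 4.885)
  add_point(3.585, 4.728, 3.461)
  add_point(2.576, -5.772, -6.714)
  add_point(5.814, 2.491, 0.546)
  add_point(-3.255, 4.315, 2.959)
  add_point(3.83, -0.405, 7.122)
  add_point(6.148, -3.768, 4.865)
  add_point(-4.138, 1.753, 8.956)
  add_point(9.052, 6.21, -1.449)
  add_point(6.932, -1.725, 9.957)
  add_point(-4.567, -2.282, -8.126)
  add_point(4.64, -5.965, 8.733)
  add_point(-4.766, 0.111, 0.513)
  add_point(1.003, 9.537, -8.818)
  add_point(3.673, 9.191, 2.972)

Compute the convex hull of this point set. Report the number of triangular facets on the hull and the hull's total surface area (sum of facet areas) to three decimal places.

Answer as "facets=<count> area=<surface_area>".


Points on the hull: [0, 3, 5, 7, 8, 9, 10, 11, 12, 13, 14, 15] (12 of 16).

Per-facet area ½‖(b−a)×(c−a)‖:
  f1: (p3, p0, p9) → 53.2118
  f2: (p8, p12, p13) → 50.2072
  f3: (p11, p3, p0) → 46.1745
  f4: (p11, p12, p13) → 55.9739
  f5: (p11, p3, p12) → 60.1056
  f6: (p7, p3, p9) → 71.5502
  f7: (p7, p3, p12) → 22.9303
  f8: (p10, p8, p12) → 28.3456
  f9: (p10, p7, p9) → 33.3608
  f10: (p10, p7, p12) → 10.9657
  f11: (p14, p0, p9) → 25.4701
  f12: (p14, p11, p0) → 35.5393
  f13: (p15, p10, p9) → 49.6877
  f14: (p15, p10, p8) → 66.4365
  f15: (p15, p14, p9) → 41.9545
  f16: (p5, p8, p13) → 16.7094
  f17: (p5, p11, p13) → 16.8173
  f18: (p5, p14, p11) → 75.4286
  f19: (p5, p15, p8) → 26.2910
  f20: (p5, p15, p14) → 50.5202
Σ area = 837.680

Check V−E+F: 12 − 30 + 20 = 2.

facets=20 area=837.680
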